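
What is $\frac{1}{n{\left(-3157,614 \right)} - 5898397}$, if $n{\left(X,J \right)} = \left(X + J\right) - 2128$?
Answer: $- \frac{1}{5903068} \approx -1.694 \cdot 10^{-7}$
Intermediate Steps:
$n{\left(X,J \right)} = -2128 + J + X$ ($n{\left(X,J \right)} = \left(J + X\right) - 2128 = -2128 + J + X$)
$\frac{1}{n{\left(-3157,614 \right)} - 5898397} = \frac{1}{\left(-2128 + 614 - 3157\right) - 5898397} = \frac{1}{-4671 - 5898397} = \frac{1}{-5903068} = - \frac{1}{5903068}$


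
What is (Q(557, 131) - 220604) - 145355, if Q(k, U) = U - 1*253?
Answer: -366081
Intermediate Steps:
Q(k, U) = -253 + U (Q(k, U) = U - 253 = -253 + U)
(Q(557, 131) - 220604) - 145355 = ((-253 + 131) - 220604) - 145355 = (-122 - 220604) - 145355 = -220726 - 145355 = -366081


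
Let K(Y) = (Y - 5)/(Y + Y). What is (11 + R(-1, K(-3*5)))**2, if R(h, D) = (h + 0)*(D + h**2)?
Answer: 784/9 ≈ 87.111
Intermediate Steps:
K(Y) = (-5 + Y)/(2*Y) (K(Y) = (-5 + Y)/((2*Y)) = (-5 + Y)*(1/(2*Y)) = (-5 + Y)/(2*Y))
R(h, D) = h*(D + h**2)
(11 + R(-1, K(-3*5)))**2 = (11 - ((-5 - 3*5)/(2*((-3*5))) + (-1)**2))**2 = (11 - ((1/2)*(-5 - 15)/(-15) + 1))**2 = (11 - ((1/2)*(-1/15)*(-20) + 1))**2 = (11 - (2/3 + 1))**2 = (11 - 1*5/3)**2 = (11 - 5/3)**2 = (28/3)**2 = 784/9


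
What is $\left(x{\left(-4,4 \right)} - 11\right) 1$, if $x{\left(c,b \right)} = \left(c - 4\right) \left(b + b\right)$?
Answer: $-75$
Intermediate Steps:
$x{\left(c,b \right)} = 2 b \left(-4 + c\right)$ ($x{\left(c,b \right)} = \left(-4 + c\right) 2 b = 2 b \left(-4 + c\right)$)
$\left(x{\left(-4,4 \right)} - 11\right) 1 = \left(2 \cdot 4 \left(-4 - 4\right) - 11\right) 1 = \left(2 \cdot 4 \left(-8\right) - 11\right) 1 = \left(-64 - 11\right) 1 = \left(-75\right) 1 = -75$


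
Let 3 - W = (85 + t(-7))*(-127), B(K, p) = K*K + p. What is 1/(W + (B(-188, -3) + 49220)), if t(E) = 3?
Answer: 1/95740 ≈ 1.0445e-5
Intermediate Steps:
B(K, p) = p + K**2 (B(K, p) = K**2 + p = p + K**2)
W = 11179 (W = 3 - (85 + 3)*(-127) = 3 - 88*(-127) = 3 - 1*(-11176) = 3 + 11176 = 11179)
1/(W + (B(-188, -3) + 49220)) = 1/(11179 + ((-3 + (-188)**2) + 49220)) = 1/(11179 + ((-3 + 35344) + 49220)) = 1/(11179 + (35341 + 49220)) = 1/(11179 + 84561) = 1/95740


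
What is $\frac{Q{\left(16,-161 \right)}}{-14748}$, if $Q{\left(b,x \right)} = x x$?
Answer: $- \frac{25921}{14748} \approx -1.7576$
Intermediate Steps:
$Q{\left(b,x \right)} = x^{2}$
$\frac{Q{\left(16,-161 \right)}}{-14748} = \frac{\left(-161\right)^{2}}{-14748} = 25921 \left(- \frac{1}{14748}\right) = - \frac{25921}{14748}$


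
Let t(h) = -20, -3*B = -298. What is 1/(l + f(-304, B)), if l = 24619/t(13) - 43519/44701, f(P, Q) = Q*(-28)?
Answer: -2682060/10763795777 ≈ -0.00024917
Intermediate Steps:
B = 298/3 (B = -⅓*(-298) = 298/3 ≈ 99.333)
f(P, Q) = -28*Q
l = -1101364299/894020 (l = 24619/(-20) - 43519/44701 = 24619*(-1/20) - 43519*1/44701 = -24619/20 - 43519/44701 = -1101364299/894020 ≈ -1231.9)
1/(l + f(-304, B)) = 1/(-1101364299/894020 - 28*298/3) = 1/(-1101364299/894020 - 8344/3) = 1/(-10763795777/2682060) = -2682060/10763795777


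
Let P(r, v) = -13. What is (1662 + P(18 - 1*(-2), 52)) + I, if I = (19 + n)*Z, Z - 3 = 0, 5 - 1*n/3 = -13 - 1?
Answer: 1877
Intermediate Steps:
n = 57 (n = 15 - 3*(-13 - 1) = 15 - 3*(-14) = 15 + 42 = 57)
Z = 3 (Z = 3 + 0 = 3)
I = 228 (I = (19 + 57)*3 = 76*3 = 228)
(1662 + P(18 - 1*(-2), 52)) + I = (1662 - 13) + 228 = 1649 + 228 = 1877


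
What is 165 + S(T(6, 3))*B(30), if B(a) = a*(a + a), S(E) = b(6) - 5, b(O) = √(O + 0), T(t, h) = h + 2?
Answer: -8835 + 1800*√6 ≈ -4425.9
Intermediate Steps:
T(t, h) = 2 + h
b(O) = √O
S(E) = -5 + √6 (S(E) = √6 - 5 = -5 + √6)
B(a) = 2*a² (B(a) = a*(2*a) = 2*a²)
165 + S(T(6, 3))*B(30) = 165 + (-5 + √6)*(2*30²) = 165 + (-5 + √6)*(2*900) = 165 + (-5 + √6)*1800 = 165 + (-9000 + 1800*√6) = -8835 + 1800*√6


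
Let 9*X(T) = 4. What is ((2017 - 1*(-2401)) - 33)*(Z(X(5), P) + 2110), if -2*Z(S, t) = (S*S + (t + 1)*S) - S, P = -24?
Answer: 751299590/81 ≈ 9.2753e+6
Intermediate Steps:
X(T) = 4/9 (X(T) = (1/9)*4 = 4/9)
Z(S, t) = S/2 - S**2/2 - S*(1 + t)/2 (Z(S, t) = -((S*S + (t + 1)*S) - S)/2 = -((S**2 + (1 + t)*S) - S)/2 = -((S**2 + S*(1 + t)) - S)/2 = -(S**2 - S + S*(1 + t))/2 = S/2 - S**2/2 - S*(1 + t)/2)
((2017 - 1*(-2401)) - 33)*(Z(X(5), P) + 2110) = ((2017 - 1*(-2401)) - 33)*(-1/2*4/9*(4/9 - 24) + 2110) = ((2017 + 2401) - 33)*(-1/2*4/9*(-212/9) + 2110) = (4418 - 33)*(424/81 + 2110) = 4385*(171334/81) = 751299590/81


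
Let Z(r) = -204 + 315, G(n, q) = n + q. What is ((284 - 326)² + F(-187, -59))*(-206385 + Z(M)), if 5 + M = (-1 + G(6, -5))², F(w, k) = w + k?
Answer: -313123932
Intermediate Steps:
F(w, k) = k + w
M = -5 (M = -5 + (-1 + (6 - 5))² = -5 + (-1 + 1)² = -5 + 0² = -5 + 0 = -5)
Z(r) = 111
((284 - 326)² + F(-187, -59))*(-206385 + Z(M)) = ((284 - 326)² + (-59 - 187))*(-206385 + 111) = ((-42)² - 246)*(-206274) = (1764 - 246)*(-206274) = 1518*(-206274) = -313123932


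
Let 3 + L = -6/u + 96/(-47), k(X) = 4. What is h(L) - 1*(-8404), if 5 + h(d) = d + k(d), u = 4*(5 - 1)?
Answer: 3157491/376 ≈ 8397.6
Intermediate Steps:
u = 16 (u = 4*4 = 16)
L = -2037/376 (L = -3 + (-6/16 + 96/(-47)) = -3 + (-6*1/16 + 96*(-1/47)) = -3 + (-3/8 - 96/47) = -3 - 909/376 = -2037/376 ≈ -5.4176)
h(d) = -1 + d (h(d) = -5 + (d + 4) = -5 + (4 + d) = -1 + d)
h(L) - 1*(-8404) = (-1 - 2037/376) - 1*(-8404) = -2413/376 + 8404 = 3157491/376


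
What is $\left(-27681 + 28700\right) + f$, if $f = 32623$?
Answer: $33642$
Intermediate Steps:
$\left(-27681 + 28700\right) + f = \left(-27681 + 28700\right) + 32623 = 1019 + 32623 = 33642$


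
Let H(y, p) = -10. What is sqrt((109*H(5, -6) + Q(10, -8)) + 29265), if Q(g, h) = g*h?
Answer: sqrt(28095) ≈ 167.62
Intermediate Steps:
sqrt((109*H(5, -6) + Q(10, -8)) + 29265) = sqrt((109*(-10) + 10*(-8)) + 29265) = sqrt((-1090 - 80) + 29265) = sqrt(-1170 + 29265) = sqrt(28095)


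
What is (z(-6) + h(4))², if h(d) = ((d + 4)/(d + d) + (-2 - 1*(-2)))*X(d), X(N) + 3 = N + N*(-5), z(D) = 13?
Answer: 36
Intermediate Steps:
X(N) = -3 - 4*N (X(N) = -3 + (N + N*(-5)) = -3 + (N - 5*N) = -3 - 4*N)
h(d) = (-3 - 4*d)*(4 + d)/(2*d) (h(d) = ((d + 4)/(d + d) + (-2 - 1*(-2)))*(-3 - 4*d) = ((4 + d)/((2*d)) + (-2 + 2))*(-3 - 4*d) = ((4 + d)*(1/(2*d)) + 0)*(-3 - 4*d) = ((4 + d)/(2*d) + 0)*(-3 - 4*d) = ((4 + d)/(2*d))*(-3 - 4*d) = (-3 - 4*d)*(4 + d)/(2*d))
(z(-6) + h(4))² = (13 + (-19/2 - 6/4 - 2*4))² = (13 + (-19/2 - 6*¼ - 8))² = (13 + (-19/2 - 3/2 - 8))² = (13 - 19)² = (-6)² = 36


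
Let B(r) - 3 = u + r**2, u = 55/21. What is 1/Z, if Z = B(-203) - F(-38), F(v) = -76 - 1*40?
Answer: 21/867943 ≈ 2.4195e-5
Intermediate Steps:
u = 55/21 (u = 55*(1/21) = 55/21 ≈ 2.6190)
B(r) = 118/21 + r**2 (B(r) = 3 + (55/21 + r**2) = 118/21 + r**2)
F(v) = -116 (F(v) = -76 - 40 = -116)
Z = 867943/21 (Z = (118/21 + (-203)**2) - 1*(-116) = (118/21 + 41209) + 116 = 865507/21 + 116 = 867943/21 ≈ 41331.)
1/Z = 1/(867943/21) = 21/867943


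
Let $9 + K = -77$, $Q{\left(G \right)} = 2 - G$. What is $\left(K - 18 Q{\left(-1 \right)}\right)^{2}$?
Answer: $19600$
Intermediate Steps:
$K = -86$ ($K = -9 - 77 = -86$)
$\left(K - 18 Q{\left(-1 \right)}\right)^{2} = \left(-86 - 18 \left(2 - -1\right)\right)^{2} = \left(-86 - 18 \left(2 + 1\right)\right)^{2} = \left(-86 - 54\right)^{2} = \left(-140\right)^{2} = 19600$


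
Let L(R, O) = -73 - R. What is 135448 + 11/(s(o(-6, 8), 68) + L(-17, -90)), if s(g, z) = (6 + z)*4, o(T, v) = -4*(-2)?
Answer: 32507531/240 ≈ 1.3545e+5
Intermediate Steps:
o(T, v) = 8
s(g, z) = 24 + 4*z
135448 + 11/(s(o(-6, 8), 68) + L(-17, -90)) = 135448 + 11/((24 + 4*68) + (-73 - 1*(-17))) = 135448 + 11/((24 + 272) + (-73 + 17)) = 135448 + 11/(296 - 56) = 135448 + 11/240 = 32507531/240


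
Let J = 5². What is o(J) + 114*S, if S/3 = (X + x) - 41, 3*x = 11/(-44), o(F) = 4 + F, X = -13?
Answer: -36935/2 ≈ -18468.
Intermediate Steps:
J = 25
x = -1/12 (x = (11/(-44))/3 = (11*(-1/44))/3 = (⅓)*(-¼) = -1/12 ≈ -0.083333)
S = -649/4 (S = 3*((-13 - 1/12) - 41) = 3*(-157/12 - 41) = 3*(-649/12) = -649/4 ≈ -162.25)
o(J) + 114*S = (4 + 25) + 114*(-649/4) = 29 - 36993/2 = -36935/2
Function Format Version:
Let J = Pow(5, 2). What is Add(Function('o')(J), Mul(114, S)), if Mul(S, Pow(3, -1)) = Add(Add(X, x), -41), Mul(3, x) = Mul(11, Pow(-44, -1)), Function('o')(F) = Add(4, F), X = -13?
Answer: Rational(-36935, 2) ≈ -18468.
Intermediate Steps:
J = 25
x = Rational(-1, 12) (x = Mul(Rational(1, 3), Mul(11, Pow(-44, -1))) = Mul(Rational(1, 3), Mul(11, Rational(-1, 44))) = Mul(Rational(1, 3), Rational(-1, 4)) = Rational(-1, 12) ≈ -0.083333)
S = Rational(-649, 4) (S = Mul(3, Add(Add(-13, Rational(-1, 12)), -41)) = Mul(3, Add(Rational(-157, 12), -41)) = Mul(3, Rational(-649, 12)) = Rational(-649, 4) ≈ -162.25)
Add(Function('o')(J), Mul(114, S)) = Add(Add(4, 25), Mul(114, Rational(-649, 4))) = Add(29, Rational(-36993, 2)) = Rational(-36935, 2)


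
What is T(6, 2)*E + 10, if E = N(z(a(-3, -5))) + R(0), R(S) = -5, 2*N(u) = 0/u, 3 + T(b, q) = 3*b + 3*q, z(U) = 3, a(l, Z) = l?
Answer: -95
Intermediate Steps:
T(b, q) = -3 + 3*b + 3*q (T(b, q) = -3 + (3*b + 3*q) = -3 + 3*b + 3*q)
N(u) = 0 (N(u) = (0/u)/2 = (1/2)*0 = 0)
E = -5 (E = 0 - 5 = -5)
T(6, 2)*E + 10 = (-3 + 3*6 + 3*2)*(-5) + 10 = (-3 + 18 + 6)*(-5) + 10 = 21*(-5) + 10 = -105 + 10 = -95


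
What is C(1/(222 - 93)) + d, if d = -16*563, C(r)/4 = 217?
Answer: -8140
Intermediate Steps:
C(r) = 868 (C(r) = 4*217 = 868)
d = -9008
C(1/(222 - 93)) + d = 868 - 9008 = -8140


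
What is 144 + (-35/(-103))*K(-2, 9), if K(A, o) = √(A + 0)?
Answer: 144 + 35*I*√2/103 ≈ 144.0 + 0.48056*I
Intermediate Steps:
K(A, o) = √A
144 + (-35/(-103))*K(-2, 9) = 144 + (-35/(-103))*√(-2) = 144 + (-35*(-1/103))*(I*√2) = 144 + 35*(I*√2)/103 = 144 + 35*I*√2/103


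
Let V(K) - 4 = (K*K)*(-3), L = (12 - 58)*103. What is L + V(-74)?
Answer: -21162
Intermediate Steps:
L = -4738 (L = -46*103 = -4738)
V(K) = 4 - 3*K² (V(K) = 4 + (K*K)*(-3) = 4 + K²*(-3) = 4 - 3*K²)
L + V(-74) = -4738 + (4 - 3*(-74)²) = -4738 + (4 - 3*5476) = -4738 + (4 - 16428) = -4738 - 16424 = -21162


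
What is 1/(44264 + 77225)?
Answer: 1/121489 ≈ 8.2312e-6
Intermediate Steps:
1/(44264 + 77225) = 1/121489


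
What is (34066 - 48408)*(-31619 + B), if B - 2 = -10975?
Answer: 610854464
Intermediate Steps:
B = -10973 (B = 2 - 10975 = -10973)
(34066 - 48408)*(-31619 + B) = (34066 - 48408)*(-31619 - 10973) = -14342*(-42592) = 610854464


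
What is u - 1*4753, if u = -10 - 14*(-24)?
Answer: -4427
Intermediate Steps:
u = 326 (u = -10 + 336 = 326)
u - 1*4753 = 326 - 1*4753 = 326 - 4753 = -4427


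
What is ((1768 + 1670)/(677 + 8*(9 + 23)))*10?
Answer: 11460/311 ≈ 36.849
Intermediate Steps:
((1768 + 1670)/(677 + 8*(9 + 23)))*10 = (3438/(677 + 8*32))*10 = (3438/(677 + 256))*10 = (3438/933)*10 = (3438*(1/933))*10 = (1146/311)*10 = 11460/311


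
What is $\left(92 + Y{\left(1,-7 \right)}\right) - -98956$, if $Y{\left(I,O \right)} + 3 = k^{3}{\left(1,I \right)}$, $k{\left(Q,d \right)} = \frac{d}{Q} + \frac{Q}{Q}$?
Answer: $99053$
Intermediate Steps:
$k{\left(Q,d \right)} = 1 + \frac{d}{Q}$ ($k{\left(Q,d \right)} = \frac{d}{Q} + 1 = 1 + \frac{d}{Q}$)
$Y{\left(I,O \right)} = -3 + \left(1 + I\right)^{3}$ ($Y{\left(I,O \right)} = -3 + \left(\frac{1 + I}{1}\right)^{3} = -3 + \left(1 \left(1 + I\right)\right)^{3} = -3 + \left(1 + I\right)^{3}$)
$\left(92 + Y{\left(1,-7 \right)}\right) - -98956 = \left(92 - \left(3 - \left(1 + 1\right)^{3}\right)\right) - -98956 = \left(92 - \left(3 - 2^{3}\right)\right) + 98956 = \left(92 + \left(-3 + 8\right)\right) + 98956 = \left(92 + 5\right) + 98956 = 97 + 98956 = 99053$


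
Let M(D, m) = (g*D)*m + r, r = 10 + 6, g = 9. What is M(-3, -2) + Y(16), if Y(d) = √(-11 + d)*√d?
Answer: 70 + 4*√5 ≈ 78.944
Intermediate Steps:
Y(d) = √d*√(-11 + d)
r = 16
M(D, m) = 16 + 9*D*m (M(D, m) = (9*D)*m + 16 = 9*D*m + 16 = 16 + 9*D*m)
M(-3, -2) + Y(16) = (16 + 9*(-3)*(-2)) + √16*√(-11 + 16) = (16 + 54) + 4*√5 = 70 + 4*√5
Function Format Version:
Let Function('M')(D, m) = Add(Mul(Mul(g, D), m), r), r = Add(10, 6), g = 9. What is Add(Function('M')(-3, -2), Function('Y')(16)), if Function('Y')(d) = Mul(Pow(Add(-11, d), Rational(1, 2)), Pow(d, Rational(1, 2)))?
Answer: Add(70, Mul(4, Pow(5, Rational(1, 2)))) ≈ 78.944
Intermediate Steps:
Function('Y')(d) = Mul(Pow(d, Rational(1, 2)), Pow(Add(-11, d), Rational(1, 2)))
r = 16
Function('M')(D, m) = Add(16, Mul(9, D, m)) (Function('M')(D, m) = Add(Mul(Mul(9, D), m), 16) = Add(Mul(9, D, m), 16) = Add(16, Mul(9, D, m)))
Add(Function('M')(-3, -2), Function('Y')(16)) = Add(Add(16, Mul(9, -3, -2)), Mul(Pow(16, Rational(1, 2)), Pow(Add(-11, 16), Rational(1, 2)))) = Add(Add(16, 54), Mul(4, Pow(5, Rational(1, 2)))) = Add(70, Mul(4, Pow(5, Rational(1, 2))))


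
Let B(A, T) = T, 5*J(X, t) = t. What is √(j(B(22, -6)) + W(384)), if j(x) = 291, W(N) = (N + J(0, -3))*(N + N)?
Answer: √7368555/5 ≈ 542.90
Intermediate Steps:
J(X, t) = t/5
W(N) = 2*N*(-⅗ + N) (W(N) = (N + (⅕)*(-3))*(N + N) = (N - ⅗)*(2*N) = (-⅗ + N)*(2*N) = 2*N*(-⅗ + N))
√(j(B(22, -6)) + W(384)) = √(291 + (⅖)*384*(-3 + 5*384)) = √(291 + (⅖)*384*(-3 + 1920)) = √(291 + (⅖)*384*1917) = √(291 + 1472256/5) = √(1473711/5) = √7368555/5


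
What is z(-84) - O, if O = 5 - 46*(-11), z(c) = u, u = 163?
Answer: -348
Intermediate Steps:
z(c) = 163
O = 511 (O = 5 + 506 = 511)
z(-84) - O = 163 - 1*511 = 163 - 511 = -348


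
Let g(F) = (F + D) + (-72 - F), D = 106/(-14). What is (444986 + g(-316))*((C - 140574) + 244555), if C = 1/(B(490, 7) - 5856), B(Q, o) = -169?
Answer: 55745487406908/1205 ≈ 4.6262e+10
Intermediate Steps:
D = -53/7 (D = 106*(-1/14) = -53/7 ≈ -7.5714)
C = -1/6025 (C = 1/(-169 - 5856) = 1/(-6025) = -1/6025 ≈ -0.00016598)
g(F) = -557/7 (g(F) = (F - 53/7) + (-72 - F) = (-53/7 + F) + (-72 - F) = -557/7)
(444986 + g(-316))*((C - 140574) + 244555) = (444986 - 557/7)*((-1/6025 - 140574) + 244555) = 3114345*(-846958351/6025 + 244555)/7 = (3114345/7)*(626485524/6025) = 55745487406908/1205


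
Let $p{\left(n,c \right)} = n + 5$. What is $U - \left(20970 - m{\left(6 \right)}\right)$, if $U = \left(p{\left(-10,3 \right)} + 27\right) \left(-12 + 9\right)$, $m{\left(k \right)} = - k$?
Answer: $-21042$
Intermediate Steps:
$p{\left(n,c \right)} = 5 + n$
$U = -66$ ($U = \left(\left(5 - 10\right) + 27\right) \left(-12 + 9\right) = \left(-5 + 27\right) \left(-3\right) = 22 \left(-3\right) = -66$)
$U - \left(20970 - m{\left(6 \right)}\right) = -66 - \left(20970 - \left(-1\right) 6\right) = -66 - \left(20970 - -6\right) = -66 - \left(20970 + 6\right) = -66 - 20976 = -21042$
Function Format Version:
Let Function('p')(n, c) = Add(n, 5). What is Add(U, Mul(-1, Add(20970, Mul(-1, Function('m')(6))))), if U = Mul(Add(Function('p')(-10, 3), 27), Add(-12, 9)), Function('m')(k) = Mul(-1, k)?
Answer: -21042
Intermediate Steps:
Function('p')(n, c) = Add(5, n)
U = -66 (U = Mul(Add(Add(5, -10), 27), Add(-12, 9)) = Mul(Add(-5, 27), -3) = Mul(22, -3) = -66)
Add(U, Mul(-1, Add(20970, Mul(-1, Function('m')(6))))) = Add(-66, Mul(-1, Add(20970, Mul(-1, Mul(-1, 6))))) = Add(-66, Mul(-1, Add(20970, Mul(-1, -6)))) = Add(-66, Mul(-1, Add(20970, 6))) = Add(-66, Mul(-1, 20976)) = Add(-66, -20976) = -21042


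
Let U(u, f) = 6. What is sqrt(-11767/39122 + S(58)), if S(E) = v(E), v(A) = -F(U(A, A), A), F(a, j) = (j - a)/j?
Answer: 3*I*sqrt(171241493030)/1134538 ≈ 1.0942*I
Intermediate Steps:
F(a, j) = (j - a)/j
v(A) = -(-6 + A)/A (v(A) = -(A - 1*6)/A = -(A - 6)/A = -(-6 + A)/A)
S(E) = (6 - E)/E
sqrt(-11767/39122 + S(58)) = sqrt(-11767/39122 + (6 - 1*58)/58) = sqrt(-11767*1/39122 + (6 - 58)/58) = sqrt(-11767/39122 + (1/58)*(-52)) = sqrt(-11767/39122 - 26/29) = sqrt(-1358415/1134538) = 3*I*sqrt(171241493030)/1134538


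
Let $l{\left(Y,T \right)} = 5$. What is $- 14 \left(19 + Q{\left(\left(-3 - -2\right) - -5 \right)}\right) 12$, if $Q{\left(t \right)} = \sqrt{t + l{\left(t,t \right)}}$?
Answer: $-3696$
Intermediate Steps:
$Q{\left(t \right)} = \sqrt{5 + t}$ ($Q{\left(t \right)} = \sqrt{t + 5} = \sqrt{5 + t}$)
$- 14 \left(19 + Q{\left(\left(-3 - -2\right) - -5 \right)}\right) 12 = - 14 \left(19 + \sqrt{5 - -4}\right) 12 = - 14 \left(19 + \sqrt{5 + \left(\left(-3 + 2\right) + 5\right)}\right) 12 = - 14 \left(19 + \sqrt{5 + \left(-1 + 5\right)}\right) 12 = - 14 \left(19 + \sqrt{5 + 4}\right) 12 = - 14 \left(19 + \sqrt{9}\right) 12 = - 14 \left(19 + 3\right) 12 = \left(-14\right) 22 \cdot 12 = \left(-308\right) 12 = -3696$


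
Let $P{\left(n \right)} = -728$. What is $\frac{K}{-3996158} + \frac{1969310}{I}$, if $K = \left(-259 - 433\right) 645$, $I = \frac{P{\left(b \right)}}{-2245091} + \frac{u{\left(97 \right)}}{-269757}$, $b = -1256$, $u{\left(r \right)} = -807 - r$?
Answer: $\frac{2313642157011127457661}{4318072503848} \approx 5.358 \cdot 10^{8}$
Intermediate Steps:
$I = \frac{21611120}{5879893329}$ ($I = - \frac{728}{-2245091} + \frac{-807 - 97}{-269757} = \left(-728\right) \left(- \frac{1}{2245091}\right) + \left(-807 - 97\right) \left(- \frac{1}{269757}\right) = \frac{728}{2245091} - - \frac{904}{269757} = \frac{728}{2245091} + \frac{904}{269757} = \frac{21611120}{5879893329} \approx 0.0036754$)
$K = -446340$ ($K = \left(-692\right) 645 = -446340$)
$\frac{K}{-3996158} + \frac{1969310}{I} = - \frac{446340}{-3996158} + \frac{1969310}{\frac{21611120}{5879893329}} = \left(-446340\right) \left(- \frac{1}{3996158}\right) + 1969310 \cdot \frac{5879893329}{21611120} = \frac{223170}{1998079} + \frac{1157933273173299}{2161112} = \frac{2313642157011127457661}{4318072503848}$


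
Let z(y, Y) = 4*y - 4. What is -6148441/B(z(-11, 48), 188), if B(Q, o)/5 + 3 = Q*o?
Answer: 361673/2655 ≈ 136.22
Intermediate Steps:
z(y, Y) = -4 + 4*y
B(Q, o) = -15 + 5*Q*o (B(Q, o) = -15 + 5*(Q*o) = -15 + 5*Q*o)
-6148441/B(z(-11, 48), 188) = -6148441/(-15 + 5*(-4 + 4*(-11))*188) = -6148441/(-15 + 5*(-4 - 44)*188) = -6148441/(-15 + 5*(-48)*188) = -6148441/(-15 - 45120) = -6148441/(-45135) = -6148441*(-1/45135) = 361673/2655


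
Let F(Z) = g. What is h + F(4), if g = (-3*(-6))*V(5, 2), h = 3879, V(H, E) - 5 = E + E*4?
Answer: 4149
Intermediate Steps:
V(H, E) = 5 + 5*E (V(H, E) = 5 + (E + E*4) = 5 + (E + 4*E) = 5 + 5*E)
g = 270 (g = (-3*(-6))*(5 + 5*2) = 18*(5 + 10) = 18*15 = 270)
F(Z) = 270
h + F(4) = 3879 + 270 = 4149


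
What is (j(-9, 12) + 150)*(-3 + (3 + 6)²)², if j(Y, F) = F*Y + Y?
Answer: 200772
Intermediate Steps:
j(Y, F) = Y + F*Y
(j(-9, 12) + 150)*(-3 + (3 + 6)²)² = (-9*(1 + 12) + 150)*(-3 + (3 + 6)²)² = (-9*13 + 150)*(-3 + 9²)² = (-117 + 150)*(-3 + 81)² = 33*78² = 33*6084 = 200772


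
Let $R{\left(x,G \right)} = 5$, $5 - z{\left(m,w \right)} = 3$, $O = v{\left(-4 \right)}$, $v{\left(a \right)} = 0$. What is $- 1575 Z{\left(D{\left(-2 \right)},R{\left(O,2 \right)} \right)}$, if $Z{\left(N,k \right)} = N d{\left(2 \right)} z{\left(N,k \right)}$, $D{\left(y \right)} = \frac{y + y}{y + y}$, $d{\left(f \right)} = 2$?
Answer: $-6300$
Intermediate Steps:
$O = 0$
$z{\left(m,w \right)} = 2$ ($z{\left(m,w \right)} = 5 - 3 = 2$)
$D{\left(y \right)} = 1$ ($D{\left(y \right)} = \frac{2 y}{2 y} = 2 y \frac{1}{2 y} = 1$)
$Z{\left(N,k \right)} = 4 N$ ($Z{\left(N,k \right)} = N 2 \cdot 2 = 2 N 2 = 4 N$)
$- 1575 Z{\left(D{\left(-2 \right)},R{\left(O,2 \right)} \right)} = - 1575 \cdot 4 \cdot 1 = \left(-1575\right) 4 = -6300$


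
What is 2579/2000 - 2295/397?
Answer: -3566137/794000 ≈ -4.4914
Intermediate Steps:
2579/2000 - 2295/397 = -3566137/794000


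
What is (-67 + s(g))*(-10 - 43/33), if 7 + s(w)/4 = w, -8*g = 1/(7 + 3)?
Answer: 709073/660 ≈ 1074.4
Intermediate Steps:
g = -1/80 (g = -1/(8*(7 + 3)) = -⅛/10 = -⅛*⅒ = -1/80 ≈ -0.012500)
s(w) = -28 + 4*w
(-67 + s(g))*(-10 - 43/33) = (-67 + (-28 + 4*(-1/80)))*(-10 - 43/33) = (-67 + (-28 - 1/20))*(-10 - 43*1/33) = (-67 - 561/20)*(-10 - 43/33) = -1901/20*(-373/33) = 709073/660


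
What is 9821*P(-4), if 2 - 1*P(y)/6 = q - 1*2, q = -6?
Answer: 589260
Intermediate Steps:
P(y) = 60 (P(y) = 12 - 6*(-6 - 1*2) = 12 - 6*(-6 - 2) = 12 - 6*(-8) = 12 + 48 = 60)
9821*P(-4) = 9821*60 = 589260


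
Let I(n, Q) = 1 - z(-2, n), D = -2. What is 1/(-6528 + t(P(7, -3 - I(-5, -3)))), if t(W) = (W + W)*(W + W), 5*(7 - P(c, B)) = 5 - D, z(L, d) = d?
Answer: -25/160064 ≈ -0.00015619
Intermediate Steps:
I(n, Q) = 1 - n
P(c, B) = 28/5 (P(c, B) = 7 - (5 - 1*(-2))/5 = 7 - (5 + 2)/5 = 7 - ⅕*7 = 7 - 7/5 = 28/5)
t(W) = 4*W² (t(W) = (2*W)*(2*W) = 4*W²)
1/(-6528 + t(P(7, -3 - I(-5, -3)))) = 1/(-6528 + 4*(28/5)²) = 1/(-6528 + 4*(784/25)) = 1/(-6528 + 3136/25) = 1/(-160064/25) = -25/160064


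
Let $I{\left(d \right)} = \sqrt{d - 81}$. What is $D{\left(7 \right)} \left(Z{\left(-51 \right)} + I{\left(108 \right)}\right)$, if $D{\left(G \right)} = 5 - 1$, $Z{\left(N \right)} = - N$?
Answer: $204 + 12 \sqrt{3} \approx 224.78$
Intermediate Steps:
$I{\left(d \right)} = \sqrt{-81 + d}$
$D{\left(G \right)} = 4$
$D{\left(7 \right)} \left(Z{\left(-51 \right)} + I{\left(108 \right)}\right) = 4 \left(\left(-1\right) \left(-51\right) + \sqrt{-81 + 108}\right) = 4 \left(51 + \sqrt{27}\right) = 4 \left(51 + 3 \sqrt{3}\right) = 204 + 12 \sqrt{3}$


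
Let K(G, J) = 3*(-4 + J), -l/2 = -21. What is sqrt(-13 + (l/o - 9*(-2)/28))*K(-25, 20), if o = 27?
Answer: 8*I*sqrt(19054)/7 ≈ 157.76*I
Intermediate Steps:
l = 42 (l = -2*(-21) = 42)
K(G, J) = -12 + 3*J
sqrt(-13 + (l/o - 9*(-2)/28))*K(-25, 20) = sqrt(-13 + (42/27 - 9*(-2)/28))*(-12 + 3*20) = sqrt(-13 + (42*(1/27) + 18*(1/28)))*(-12 + 60) = sqrt(-13 + (14/9 + 9/14))*48 = sqrt(-13 + 277/126)*48 = sqrt(-1361/126)*48 = (I*sqrt(19054)/42)*48 = 8*I*sqrt(19054)/7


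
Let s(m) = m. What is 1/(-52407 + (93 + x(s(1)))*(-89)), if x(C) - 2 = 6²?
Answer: -1/64066 ≈ -1.5609e-5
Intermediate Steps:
x(C) = 38 (x(C) = 2 + 6² = 2 + 36 = 38)
1/(-52407 + (93 + x(s(1)))*(-89)) = 1/(-52407 + (93 + 38)*(-89)) = 1/(-52407 + 131*(-89)) = 1/(-52407 - 11659) = 1/(-64066) = -1/64066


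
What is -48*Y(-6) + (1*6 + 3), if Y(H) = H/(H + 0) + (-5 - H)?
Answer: -87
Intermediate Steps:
Y(H) = -4 - H (Y(H) = H/H + (-5 - H) = 1 + (-5 - H) = -4 - H)
-48*Y(-6) + (1*6 + 3) = -48*(-4 - 1*(-6)) + (1*6 + 3) = -48*(-4 + 6) + (6 + 3) = -48*2 + 9 = -96 + 9 = -87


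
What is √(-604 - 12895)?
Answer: I*√13499 ≈ 116.19*I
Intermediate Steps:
√(-604 - 12895) = √(-13499) = I*√13499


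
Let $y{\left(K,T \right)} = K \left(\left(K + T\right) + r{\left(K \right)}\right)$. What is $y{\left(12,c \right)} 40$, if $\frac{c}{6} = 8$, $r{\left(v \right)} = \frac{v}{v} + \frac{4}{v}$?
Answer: $29440$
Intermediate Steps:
$r{\left(v \right)} = 1 + \frac{4}{v}$
$c = 48$ ($c = 6 \cdot 8 = 48$)
$y{\left(K,T \right)} = K \left(K + T + \frac{4 + K}{K}\right)$ ($y{\left(K,T \right)} = K \left(\left(K + T\right) + \frac{4 + K}{K}\right) = K \left(K + T + \frac{4 + K}{K}\right)$)
$y{\left(12,c \right)} 40 = \left(4 + 12 + 12 \left(12 + 48\right)\right) 40 = \left(4 + 12 + 12 \cdot 60\right) 40 = \left(4 + 12 + 720\right) 40 = 736 \cdot 40 = 29440$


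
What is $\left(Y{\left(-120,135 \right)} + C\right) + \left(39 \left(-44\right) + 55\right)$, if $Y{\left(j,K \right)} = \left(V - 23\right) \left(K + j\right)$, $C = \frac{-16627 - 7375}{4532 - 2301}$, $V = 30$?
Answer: $- \frac{3495438}{2231} \approx -1566.8$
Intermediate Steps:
$C = - \frac{24002}{2231} \approx -10.758$
$Y{\left(j,K \right)} = 7 K + 7 j$ ($Y{\left(j,K \right)} = \left(30 - 23\right) \left(K + j\right) = 7 \left(K + j\right) = 7 K + 7 j$)
$\left(Y{\left(-120,135 \right)} + C\right) + \left(39 \left(-44\right) + 55\right) = \left(\left(7 \cdot 135 + 7 \left(-120\right)\right) - \frac{24002}{2231}\right) + \left(39 \left(-44\right) + 55\right) = \left(\left(945 - 840\right) - \frac{24002}{2231}\right) + \left(-1716 + 55\right) = \left(105 - \frac{24002}{2231}\right) - 1661 = \frac{210253}{2231} - 1661 = - \frac{3495438}{2231}$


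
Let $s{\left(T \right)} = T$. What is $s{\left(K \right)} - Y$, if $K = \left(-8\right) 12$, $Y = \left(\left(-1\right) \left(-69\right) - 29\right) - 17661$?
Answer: $17525$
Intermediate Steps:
$Y = -17621$ ($Y = \left(69 - 29\right) - 17661 = 40 - 17661 = -17621$)
$K = -96$
$s{\left(K \right)} - Y = -96 - -17621 = -96 + 17621 = 17525$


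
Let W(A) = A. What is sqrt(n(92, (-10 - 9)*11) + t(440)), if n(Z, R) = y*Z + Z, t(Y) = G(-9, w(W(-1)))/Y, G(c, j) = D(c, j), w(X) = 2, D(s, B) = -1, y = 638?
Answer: sqrt(2845339090)/220 ≈ 242.46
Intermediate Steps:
G(c, j) = -1
t(Y) = -1/Y
n(Z, R) = 639*Z (n(Z, R) = 638*Z + Z = 639*Z)
sqrt(n(92, (-10 - 9)*11) + t(440)) = sqrt(639*92 - 1/440) = sqrt(58788 - 1*1/440) = sqrt(58788 - 1/440) = sqrt(25866719/440) = sqrt(2845339090)/220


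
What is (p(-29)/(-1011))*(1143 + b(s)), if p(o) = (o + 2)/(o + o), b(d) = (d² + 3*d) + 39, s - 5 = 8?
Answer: -6255/9773 ≈ -0.64003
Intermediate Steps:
s = 13 (s = 5 + 8 = 13)
b(d) = 39 + d² + 3*d
p(o) = (2 + o)/(2*o) (p(o) = (2 + o)/((2*o)) = (2 + o)*(1/(2*o)) = (2 + o)/(2*o))
(p(-29)/(-1011))*(1143 + b(s)) = (((½)*(2 - 29)/(-29))/(-1011))*(1143 + (39 + 13² + 3*13)) = (((½)*(-1/29)*(-27))*(-1/1011))*(1143 + (39 + 169 + 39)) = ((27/58)*(-1/1011))*(1143 + 247) = -9/19546*1390 = -6255/9773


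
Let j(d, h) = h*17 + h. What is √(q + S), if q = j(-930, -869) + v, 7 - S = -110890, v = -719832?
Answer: I*√624577 ≈ 790.3*I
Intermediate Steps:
S = 110897 (S = 7 - 1*(-110890) = 7 + 110890 = 110897)
j(d, h) = 18*h (j(d, h) = 17*h + h = 18*h)
q = -735474 (q = 18*(-869) - 719832 = -15642 - 719832 = -735474)
√(q + S) = √(-735474 + 110897) = √(-624577) = I*√624577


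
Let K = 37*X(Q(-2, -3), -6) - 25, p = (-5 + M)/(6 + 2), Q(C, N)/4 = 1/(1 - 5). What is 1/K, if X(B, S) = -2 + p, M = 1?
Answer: -2/235 ≈ -0.0085106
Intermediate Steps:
Q(C, N) = -1 (Q(C, N) = 4/(1 - 5) = 4/(-4) = 4*(-¼) = -1)
p = -½ (p = (-5 + 1)/(6 + 2) = -4/8 = -4*⅛ = -½ ≈ -0.50000)
X(B, S) = -5/2 (X(B, S) = -2 - ½ = -5/2)
K = -235/2 (K = 37*(-5/2) - 25 = -185/2 - 25 = -235/2 ≈ -117.50)
1/K = 1/(-235/2) = -2/235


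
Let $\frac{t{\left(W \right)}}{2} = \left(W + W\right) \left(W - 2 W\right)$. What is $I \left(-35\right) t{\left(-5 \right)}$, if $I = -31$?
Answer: $-108500$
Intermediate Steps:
$t{\left(W \right)} = - 4 W^{2}$ ($t{\left(W \right)} = 2 \left(W + W\right) \left(W - 2 W\right) = 2 \cdot 2 W \left(- W\right) = 2 \left(- 2 W^{2}\right) = - 4 W^{2}$)
$I \left(-35\right) t{\left(-5 \right)} = \left(-31\right) \left(-35\right) \left(- 4 \left(-5\right)^{2}\right) = 1085 \left(\left(-4\right) 25\right) = 1085 \left(-100\right) = -108500$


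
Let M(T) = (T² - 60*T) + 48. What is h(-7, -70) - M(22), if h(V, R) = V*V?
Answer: 837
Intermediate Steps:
h(V, R) = V²
M(T) = 48 + T² - 60*T
h(-7, -70) - M(22) = (-7)² - (48 + 22² - 60*22) = 49 - (48 + 484 - 1320) = 49 - 1*(-788) = 49 + 788 = 837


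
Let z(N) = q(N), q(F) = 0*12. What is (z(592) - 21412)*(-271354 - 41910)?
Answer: 6707608768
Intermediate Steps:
q(F) = 0
z(N) = 0
(z(592) - 21412)*(-271354 - 41910) = (0 - 21412)*(-271354 - 41910) = -21412*(-313264) = 6707608768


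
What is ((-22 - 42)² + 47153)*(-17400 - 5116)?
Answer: -1153922484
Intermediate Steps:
((-22 - 42)² + 47153)*(-17400 - 5116) = ((-64)² + 47153)*(-22516) = (4096 + 47153)*(-22516) = 51249*(-22516) = -1153922484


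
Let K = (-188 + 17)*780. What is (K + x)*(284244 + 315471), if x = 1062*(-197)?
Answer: -205458760710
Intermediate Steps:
K = -133380 (K = -171*780 = -133380)
x = -209214
(K + x)*(284244 + 315471) = (-133380 - 209214)*(284244 + 315471) = -342594*599715 = -205458760710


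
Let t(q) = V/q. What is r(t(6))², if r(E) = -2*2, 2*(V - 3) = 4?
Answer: 16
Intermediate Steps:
V = 5 (V = 3 + (½)*4 = 3 + 2 = 5)
t(q) = 5/q
r(E) = -4
r(t(6))² = (-4)² = 16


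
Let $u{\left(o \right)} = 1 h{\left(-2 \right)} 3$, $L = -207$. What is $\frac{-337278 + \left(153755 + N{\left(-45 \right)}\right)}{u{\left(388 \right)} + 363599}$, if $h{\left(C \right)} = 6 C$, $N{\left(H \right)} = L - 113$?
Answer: $- \frac{183843}{363563} \approx -0.50567$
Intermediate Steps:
$N{\left(H \right)} = -320$ ($N{\left(H \right)} = -207 - 113 = -320$)
$u{\left(o \right)} = -36$ ($u{\left(o \right)} = 1 \cdot 6 \left(-2\right) 3 = 1 \left(-12\right) 3 = \left(-12\right) 3 = -36$)
$\frac{-337278 + \left(153755 + N{\left(-45 \right)}\right)}{u{\left(388 \right)} + 363599} = \frac{-337278 + \left(153755 - 320\right)}{-36 + 363599} = \frac{-337278 + 153435}{363563} = \left(-183843\right) \frac{1}{363563} = - \frac{183843}{363563}$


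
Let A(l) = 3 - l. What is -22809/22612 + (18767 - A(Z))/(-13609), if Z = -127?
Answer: -731827525/307726708 ≈ -2.3782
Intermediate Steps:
-22809/22612 + (18767 - A(Z))/(-13609) = -22809/22612 + (18767 - (3 - 1*(-127)))/(-13609) = -22809*1/22612 + (18767 - (3 + 127))*(-1/13609) = -22809/22612 + (18767 - 1*130)*(-1/13609) = -22809/22612 + (18767 - 130)*(-1/13609) = -22809/22612 + 18637*(-1/13609) = -22809/22612 - 18637/13609 = -731827525/307726708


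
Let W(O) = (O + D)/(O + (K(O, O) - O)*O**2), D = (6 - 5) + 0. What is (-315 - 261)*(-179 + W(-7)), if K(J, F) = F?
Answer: 718272/7 ≈ 1.0261e+5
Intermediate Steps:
D = 1 (D = 1 + 0 = 1)
W(O) = (1 + O)/O (W(O) = (O + 1)/(O + (O - O)*O**2) = (1 + O)/(O + 0*O**2) = (1 + O)/(O + 0) = (1 + O)/O)
(-315 - 261)*(-179 + W(-7)) = (-315 - 261)*(-179 + (1 - 7)/(-7)) = -576*(-179 - 1/7*(-6)) = -576*(-179 + 6/7) = -576*(-1247/7) = 718272/7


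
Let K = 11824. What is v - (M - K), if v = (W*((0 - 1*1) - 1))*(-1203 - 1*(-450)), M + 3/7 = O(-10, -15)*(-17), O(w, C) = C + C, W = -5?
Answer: 26491/7 ≈ 3784.4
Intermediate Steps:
O(w, C) = 2*C
M = 3567/7 (M = -3/7 + (2*(-15))*(-17) = -3/7 - 30*(-17) = -3/7 + 510 = 3567/7 ≈ 509.57)
v = -7530 (v = (-5*((0 - 1*1) - 1))*(-1203 - 1*(-450)) = (-5*((0 - 1) - 1))*(-1203 + 450) = -5*(-1 - 1)*(-753) = -5*(-2)*(-753) = 10*(-753) = -7530)
v - (M - K) = -7530 - (3567/7 - 1*11824) = -7530 - (3567/7 - 11824) = -7530 - 1*(-79201/7) = -7530 + 79201/7 = 26491/7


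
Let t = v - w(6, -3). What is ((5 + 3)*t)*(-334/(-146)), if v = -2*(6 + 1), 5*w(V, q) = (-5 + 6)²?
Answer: -94856/365 ≈ -259.88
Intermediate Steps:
w(V, q) = ⅕ (w(V, q) = (-5 + 6)²/5 = (⅕)*1² = (⅕)*1 = ⅕)
v = -14 (v = -2*7 = -14)
t = -71/5 (t = -14 - 1*⅕ = -14 - ⅕ = -71/5 ≈ -14.200)
((5 + 3)*t)*(-334/(-146)) = ((5 + 3)*(-71/5))*(-334/(-146)) = (8*(-71/5))*(-334*(-1/146)) = -568/5*167/73 = -94856/365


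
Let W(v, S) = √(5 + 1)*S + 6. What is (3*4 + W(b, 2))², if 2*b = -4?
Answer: 348 + 72*√6 ≈ 524.36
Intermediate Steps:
b = -2 (b = (½)*(-4) = -2)
W(v, S) = 6 + S*√6 (W(v, S) = √6*S + 6 = S*√6 + 6 = 6 + S*√6)
(3*4 + W(b, 2))² = (3*4 + (6 + 2*√6))² = (12 + (6 + 2*√6))² = (18 + 2*√6)²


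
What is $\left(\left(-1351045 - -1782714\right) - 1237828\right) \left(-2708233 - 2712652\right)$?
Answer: $4370095230715$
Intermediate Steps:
$\left(\left(-1351045 - -1782714\right) - 1237828\right) \left(-2708233 - 2712652\right) = \left(\left(-1351045 + 1782714\right) - 1237828\right) \left(-5420885\right) = \left(431669 - 1237828\right) \left(-5420885\right) = \left(-806159\right) \left(-5420885\right) = 4370095230715$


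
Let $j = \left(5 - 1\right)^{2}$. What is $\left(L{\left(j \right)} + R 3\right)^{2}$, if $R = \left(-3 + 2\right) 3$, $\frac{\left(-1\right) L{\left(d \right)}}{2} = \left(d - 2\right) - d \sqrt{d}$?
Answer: $8281$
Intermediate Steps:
$j = 16$ ($j = 4^{2} = 16$)
$L{\left(d \right)} = 4 - 2 d + 2 d^{\frac{3}{2}}$ ($L{\left(d \right)} = - 2 \left(\left(d - 2\right) - d \sqrt{d}\right) = - 2 \left(\left(d - 2\right) - d^{\frac{3}{2}}\right) = - 2 \left(\left(-2 + d\right) - d^{\frac{3}{2}}\right) = - 2 \left(-2 + d - d^{\frac{3}{2}}\right) = 4 - 2 d + 2 d^{\frac{3}{2}}$)
$R = -3$ ($R = \left(-1\right) 3 = -3$)
$\left(L{\left(j \right)} + R 3\right)^{2} = \left(\left(4 - 32 + 2 \cdot 16^{\frac{3}{2}}\right) - 9\right)^{2} = \left(\left(4 - 32 + 2 \cdot 64\right) - 9\right)^{2} = \left(\left(4 - 32 + 128\right) - 9\right)^{2} = \left(100 - 9\right)^{2} = 91^{2} = 8281$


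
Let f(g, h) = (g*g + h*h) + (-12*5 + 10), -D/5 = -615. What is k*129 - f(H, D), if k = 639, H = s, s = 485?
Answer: -9608369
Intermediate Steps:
H = 485
D = 3075 (D = -5*(-615) = 3075)
f(g, h) = -50 + g² + h² (f(g, h) = (g² + h²) + (-60 + 10) = (g² + h²) - 50 = -50 + g² + h²)
k*129 - f(H, D) = 639*129 - (-50 + 485² + 3075²) = 82431 - (-50 + 235225 + 9455625) = 82431 - 1*9690800 = 82431 - 9690800 = -9608369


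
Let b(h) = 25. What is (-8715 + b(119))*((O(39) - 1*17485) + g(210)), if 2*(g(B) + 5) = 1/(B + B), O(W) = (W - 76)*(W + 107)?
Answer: 16710243451/84 ≈ 1.9893e+8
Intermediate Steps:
O(W) = (-76 + W)*(107 + W)
g(B) = -5 + 1/(4*B) (g(B) = -5 + 1/(2*(B + B)) = -5 + 1/(2*((2*B))) = -5 + (1/(2*B))/2 = -5 + 1/(4*B))
(-8715 + b(119))*((O(39) - 1*17485) + g(210)) = (-8715 + 25)*(((-8132 + 39**2 + 31*39) - 1*17485) + (-5 + (1/4)/210)) = -8690*(((-8132 + 1521 + 1209) - 17485) + (-5 + (1/4)*(1/210))) = -8690*((-5402 - 17485) + (-5 + 1/840)) = -8690*(-22887 - 4199/840) = -8690*(-19229279/840) = 16710243451/84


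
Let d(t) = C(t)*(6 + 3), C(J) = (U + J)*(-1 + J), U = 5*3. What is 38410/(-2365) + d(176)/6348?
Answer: 31174963/1000868 ≈ 31.148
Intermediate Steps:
U = 15
C(J) = (-1 + J)*(15 + J) (C(J) = (15 + J)*(-1 + J) = (-1 + J)*(15 + J))
d(t) = -135 + 9*t² + 126*t (d(t) = (-15 + t² + 14*t)*(6 + 3) = (-15 + t² + 14*t)*9 = -135 + 9*t² + 126*t)
38410/(-2365) + d(176)/6348 = 38410/(-2365) + (-135 + 9*176² + 126*176)/6348 = 38410*(-1/2365) + (-135 + 9*30976 + 22176)*(1/6348) = -7682/473 + (-135 + 278784 + 22176)*(1/6348) = -7682/473 + 300825*(1/6348) = -7682/473 + 100275/2116 = 31174963/1000868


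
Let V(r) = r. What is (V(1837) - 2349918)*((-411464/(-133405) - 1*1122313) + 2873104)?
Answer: -548428798694482339/133405 ≈ -4.1110e+12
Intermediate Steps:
(V(1837) - 2349918)*((-411464/(-133405) - 1*1122313) + 2873104) = (1837 - 2349918)*((-411464/(-133405) - 1*1122313) + 2873104) = -2348081*((-411464*(-1/133405) - 1122313) + 2873104) = -2348081*((411464/133405 - 1122313) + 2873104) = -2348081*(-149721754301/133405 + 2873104) = -2348081*233564684819/133405 = -548428798694482339/133405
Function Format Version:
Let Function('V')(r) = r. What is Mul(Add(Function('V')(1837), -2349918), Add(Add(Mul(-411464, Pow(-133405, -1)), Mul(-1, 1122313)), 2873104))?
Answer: Rational(-548428798694482339, 133405) ≈ -4.1110e+12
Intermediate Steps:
Mul(Add(Function('V')(1837), -2349918), Add(Add(Mul(-411464, Pow(-133405, -1)), Mul(-1, 1122313)), 2873104)) = Mul(Add(1837, -2349918), Add(Add(Mul(-411464, Pow(-133405, -1)), Mul(-1, 1122313)), 2873104)) = Mul(-2348081, Add(Add(Mul(-411464, Rational(-1, 133405)), -1122313), 2873104)) = Mul(-2348081, Add(Add(Rational(411464, 133405), -1122313), 2873104)) = Mul(-2348081, Add(Rational(-149721754301, 133405), 2873104)) = Mul(-2348081, Rational(233564684819, 133405)) = Rational(-548428798694482339, 133405)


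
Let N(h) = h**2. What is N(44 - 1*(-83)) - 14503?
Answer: 1626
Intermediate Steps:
N(44 - 1*(-83)) - 14503 = (44 - 1*(-83))**2 - 14503 = (44 + 83)**2 - 14503 = 127**2 - 14503 = 16129 - 14503 = 1626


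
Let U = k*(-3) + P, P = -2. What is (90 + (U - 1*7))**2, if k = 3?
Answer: 5184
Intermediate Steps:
U = -11 (U = 3*(-3) - 2 = -9 - 2 = -11)
(90 + (U - 1*7))**2 = (90 + (-11 - 1*7))**2 = (90 + (-11 - 7))**2 = (90 - 18)**2 = 72**2 = 5184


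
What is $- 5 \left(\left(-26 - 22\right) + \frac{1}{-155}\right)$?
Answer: $\frac{7441}{31} \approx 240.03$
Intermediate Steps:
$- 5 \left(\left(-26 - 22\right) + \frac{1}{-155}\right) = - 5 \left(\left(-26 - 22\right) - \frac{1}{155}\right) = - 5 \left(-48 - \frac{1}{155}\right) = \left(-5\right) \left(- \frac{7441}{155}\right) = \frac{7441}{31}$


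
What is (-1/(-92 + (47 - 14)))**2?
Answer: 1/3481 ≈ 0.00028727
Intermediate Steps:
(-1/(-92 + (47 - 14)))**2 = (-1/(-92 + 33))**2 = (-1/(-59))**2 = (-1*(-1/59))**2 = (1/59)**2 = 1/3481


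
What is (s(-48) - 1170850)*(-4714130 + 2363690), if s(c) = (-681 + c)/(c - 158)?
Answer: 283456448686620/103 ≈ 2.7520e+12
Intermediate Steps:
s(c) = (-681 + c)/(-158 + c)
(s(-48) - 1170850)*(-4714130 + 2363690) = ((-681 - 48)/(-158 - 48) - 1170850)*(-4714130 + 2363690) = (-729/(-206) - 1170850)*(-2350440) = (-1/206*(-729) - 1170850)*(-2350440) = (729/206 - 1170850)*(-2350440) = -241194371/206*(-2350440) = 283456448686620/103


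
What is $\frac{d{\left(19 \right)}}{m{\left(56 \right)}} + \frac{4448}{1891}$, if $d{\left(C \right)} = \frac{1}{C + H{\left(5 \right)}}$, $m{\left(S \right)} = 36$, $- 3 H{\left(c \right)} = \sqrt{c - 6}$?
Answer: $\frac{57859929}{24583000} + \frac{i}{39000} \approx 2.3537 + 2.5641 \cdot 10^{-5} i$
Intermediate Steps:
$H{\left(c \right)} = - \frac{\sqrt{-6 + c}}{3}$ ($H{\left(c \right)} = - \frac{\sqrt{c - 6}}{3} = - \frac{\sqrt{-6 + c}}{3}$)
$d{\left(C \right)} = \frac{1}{C - \frac{i}{3}}$ ($d{\left(C \right)} = \frac{1}{C - \frac{\sqrt{-6 + 5}}{3}} = \frac{1}{C - \frac{\sqrt{-1}}{3}} = \frac{1}{C - \frac{i}{3}}$)
$\frac{d{\left(19 \right)}}{m{\left(56 \right)}} + \frac{4448}{1891} = \frac{3 \frac{1}{- i + 3 \cdot 19}}{36} + \frac{4448}{1891} = \frac{3}{- i + 57} \cdot \frac{1}{36} + 4448 \cdot \frac{1}{1891} = \frac{3}{57 - i} \frac{1}{36} + \frac{4448}{1891} = 3 \frac{57 + i}{3250} \cdot \frac{1}{36} + \frac{4448}{1891} = \frac{3 \left(57 + i\right)}{3250} \cdot \frac{1}{36} + \frac{4448}{1891} = \frac{57 + i}{39000} + \frac{4448}{1891} = \frac{4448}{1891} + \frac{57 + i}{39000}$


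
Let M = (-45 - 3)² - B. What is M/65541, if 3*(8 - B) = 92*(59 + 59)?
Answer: 17744/196623 ≈ 0.090244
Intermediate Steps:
B = -10832/3 (B = 8 - 92*(59 + 59)/3 = 8 - 92*118/3 = 8 - ⅓*10856 = 8 - 10856/3 = -10832/3 ≈ -3610.7)
M = 17744/3 (M = (-45 - 3)² - 1*(-10832/3) = (-48)² + 10832/3 = 2304 + 10832/3 = 17744/3 ≈ 5914.7)
M/65541 = (17744/3)/65541 = (17744/3)*(1/65541) = 17744/196623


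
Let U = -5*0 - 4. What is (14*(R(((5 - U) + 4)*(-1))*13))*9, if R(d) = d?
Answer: -21294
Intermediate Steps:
U = -4 (U = 0 - 4 = -4)
(14*(R(((5 - U) + 4)*(-1))*13))*9 = (14*((((5 - 1*(-4)) + 4)*(-1))*13))*9 = (14*((((5 + 4) + 4)*(-1))*13))*9 = (14*(((9 + 4)*(-1))*13))*9 = (14*((13*(-1))*13))*9 = (14*(-13*13))*9 = (14*(-169))*9 = -2366*9 = -21294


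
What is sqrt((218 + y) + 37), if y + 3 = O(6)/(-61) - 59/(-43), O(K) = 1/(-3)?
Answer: 2*sqrt(3922358133)/7869 ≈ 15.918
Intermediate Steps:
O(K) = -1/3
y = -12767/7869 (y = -3 + (-1/3/(-61) - 59/(-43)) = -3 + (-1/3*(-1/61) - 59*(-1/43)) = -3 + (1/183 + 59/43) = -3 + 10840/7869 = -12767/7869 ≈ -1.6224)
sqrt((218 + y) + 37) = sqrt((218 - 12767/7869) + 37) = sqrt(1702675/7869 + 37) = sqrt(1993828/7869) = 2*sqrt(3922358133)/7869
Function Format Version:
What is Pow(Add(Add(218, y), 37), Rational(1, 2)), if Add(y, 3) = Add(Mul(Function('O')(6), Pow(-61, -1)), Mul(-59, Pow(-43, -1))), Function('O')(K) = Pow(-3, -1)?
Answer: Mul(Rational(2, 7869), Pow(3922358133, Rational(1, 2))) ≈ 15.918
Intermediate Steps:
Function('O')(K) = Rational(-1, 3)
y = Rational(-12767, 7869) (y = Add(-3, Add(Mul(Rational(-1, 3), Pow(-61, -1)), Mul(-59, Pow(-43, -1)))) = Add(-3, Add(Mul(Rational(-1, 3), Rational(-1, 61)), Mul(-59, Rational(-1, 43)))) = Add(-3, Add(Rational(1, 183), Rational(59, 43))) = Add(-3, Rational(10840, 7869)) = Rational(-12767, 7869) ≈ -1.6224)
Pow(Add(Add(218, y), 37), Rational(1, 2)) = Pow(Add(Add(218, Rational(-12767, 7869)), 37), Rational(1, 2)) = Pow(Add(Rational(1702675, 7869), 37), Rational(1, 2)) = Pow(Rational(1993828, 7869), Rational(1, 2)) = Mul(Rational(2, 7869), Pow(3922358133, Rational(1, 2)))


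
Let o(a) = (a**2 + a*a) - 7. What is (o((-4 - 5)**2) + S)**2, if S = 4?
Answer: 172108161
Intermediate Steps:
o(a) = -7 + 2*a**2 (o(a) = (a**2 + a**2) - 7 = 2*a**2 - 7 = -7 + 2*a**2)
(o((-4 - 5)**2) + S)**2 = ((-7 + 2*((-4 - 5)**2)**2) + 4)**2 = ((-7 + 2*((-9)**2)**2) + 4)**2 = ((-7 + 2*81**2) + 4)**2 = ((-7 + 2*6561) + 4)**2 = ((-7 + 13122) + 4)**2 = (13115 + 4)**2 = 13119**2 = 172108161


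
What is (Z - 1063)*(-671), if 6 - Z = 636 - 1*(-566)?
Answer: 1515789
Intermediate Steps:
Z = -1196 (Z = 6 - (636 - 1*(-566)) = 6 - (636 + 566) = 6 - 1*1202 = 6 - 1202 = -1196)
(Z - 1063)*(-671) = (-1196 - 1063)*(-671) = -2259*(-671) = 1515789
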